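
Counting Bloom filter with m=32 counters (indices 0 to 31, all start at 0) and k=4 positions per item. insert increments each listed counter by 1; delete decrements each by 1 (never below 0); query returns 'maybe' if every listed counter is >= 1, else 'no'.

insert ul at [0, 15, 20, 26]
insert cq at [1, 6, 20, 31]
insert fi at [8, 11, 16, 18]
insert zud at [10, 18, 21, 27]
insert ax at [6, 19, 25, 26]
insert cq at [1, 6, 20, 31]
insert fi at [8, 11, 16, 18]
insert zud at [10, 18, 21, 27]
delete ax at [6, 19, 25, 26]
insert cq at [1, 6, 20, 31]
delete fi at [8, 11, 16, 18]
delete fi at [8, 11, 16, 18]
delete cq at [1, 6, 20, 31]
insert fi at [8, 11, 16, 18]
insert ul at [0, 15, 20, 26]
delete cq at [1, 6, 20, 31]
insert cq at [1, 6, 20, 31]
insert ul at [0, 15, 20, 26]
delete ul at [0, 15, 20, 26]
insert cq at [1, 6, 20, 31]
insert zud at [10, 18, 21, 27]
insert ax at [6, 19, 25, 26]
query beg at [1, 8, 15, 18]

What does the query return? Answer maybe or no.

Step 1: insert ul at [0, 15, 20, 26] -> counters=[1,0,0,0,0,0,0,0,0,0,0,0,0,0,0,1,0,0,0,0,1,0,0,0,0,0,1,0,0,0,0,0]
Step 2: insert cq at [1, 6, 20, 31] -> counters=[1,1,0,0,0,0,1,0,0,0,0,0,0,0,0,1,0,0,0,0,2,0,0,0,0,0,1,0,0,0,0,1]
Step 3: insert fi at [8, 11, 16, 18] -> counters=[1,1,0,0,0,0,1,0,1,0,0,1,0,0,0,1,1,0,1,0,2,0,0,0,0,0,1,0,0,0,0,1]
Step 4: insert zud at [10, 18, 21, 27] -> counters=[1,1,0,0,0,0,1,0,1,0,1,1,0,0,0,1,1,0,2,0,2,1,0,0,0,0,1,1,0,0,0,1]
Step 5: insert ax at [6, 19, 25, 26] -> counters=[1,1,0,0,0,0,2,0,1,0,1,1,0,0,0,1,1,0,2,1,2,1,0,0,0,1,2,1,0,0,0,1]
Step 6: insert cq at [1, 6, 20, 31] -> counters=[1,2,0,0,0,0,3,0,1,0,1,1,0,0,0,1,1,0,2,1,3,1,0,0,0,1,2,1,0,0,0,2]
Step 7: insert fi at [8, 11, 16, 18] -> counters=[1,2,0,0,0,0,3,0,2,0,1,2,0,0,0,1,2,0,3,1,3,1,0,0,0,1,2,1,0,0,0,2]
Step 8: insert zud at [10, 18, 21, 27] -> counters=[1,2,0,0,0,0,3,0,2,0,2,2,0,0,0,1,2,0,4,1,3,2,0,0,0,1,2,2,0,0,0,2]
Step 9: delete ax at [6, 19, 25, 26] -> counters=[1,2,0,0,0,0,2,0,2,0,2,2,0,0,0,1,2,0,4,0,3,2,0,0,0,0,1,2,0,0,0,2]
Step 10: insert cq at [1, 6, 20, 31] -> counters=[1,3,0,0,0,0,3,0,2,0,2,2,0,0,0,1,2,0,4,0,4,2,0,0,0,0,1,2,0,0,0,3]
Step 11: delete fi at [8, 11, 16, 18] -> counters=[1,3,0,0,0,0,3,0,1,0,2,1,0,0,0,1,1,0,3,0,4,2,0,0,0,0,1,2,0,0,0,3]
Step 12: delete fi at [8, 11, 16, 18] -> counters=[1,3,0,0,0,0,3,0,0,0,2,0,0,0,0,1,0,0,2,0,4,2,0,0,0,0,1,2,0,0,0,3]
Step 13: delete cq at [1, 6, 20, 31] -> counters=[1,2,0,0,0,0,2,0,0,0,2,0,0,0,0,1,0,0,2,0,3,2,0,0,0,0,1,2,0,0,0,2]
Step 14: insert fi at [8, 11, 16, 18] -> counters=[1,2,0,0,0,0,2,0,1,0,2,1,0,0,0,1,1,0,3,0,3,2,0,0,0,0,1,2,0,0,0,2]
Step 15: insert ul at [0, 15, 20, 26] -> counters=[2,2,0,0,0,0,2,0,1,0,2,1,0,0,0,2,1,0,3,0,4,2,0,0,0,0,2,2,0,0,0,2]
Step 16: delete cq at [1, 6, 20, 31] -> counters=[2,1,0,0,0,0,1,0,1,0,2,1,0,0,0,2,1,0,3,0,3,2,0,0,0,0,2,2,0,0,0,1]
Step 17: insert cq at [1, 6, 20, 31] -> counters=[2,2,0,0,0,0,2,0,1,0,2,1,0,0,0,2,1,0,3,0,4,2,0,0,0,0,2,2,0,0,0,2]
Step 18: insert ul at [0, 15, 20, 26] -> counters=[3,2,0,0,0,0,2,0,1,0,2,1,0,0,0,3,1,0,3,0,5,2,0,0,0,0,3,2,0,0,0,2]
Step 19: delete ul at [0, 15, 20, 26] -> counters=[2,2,0,0,0,0,2,0,1,0,2,1,0,0,0,2,1,0,3,0,4,2,0,0,0,0,2,2,0,0,0,2]
Step 20: insert cq at [1, 6, 20, 31] -> counters=[2,3,0,0,0,0,3,0,1,0,2,1,0,0,0,2,1,0,3,0,5,2,0,0,0,0,2,2,0,0,0,3]
Step 21: insert zud at [10, 18, 21, 27] -> counters=[2,3,0,0,0,0,3,0,1,0,3,1,0,0,0,2,1,0,4,0,5,3,0,0,0,0,2,3,0,0,0,3]
Step 22: insert ax at [6, 19, 25, 26] -> counters=[2,3,0,0,0,0,4,0,1,0,3,1,0,0,0,2,1,0,4,1,5,3,0,0,0,1,3,3,0,0,0,3]
Query beg: check counters[1]=3 counters[8]=1 counters[15]=2 counters[18]=4 -> maybe

Answer: maybe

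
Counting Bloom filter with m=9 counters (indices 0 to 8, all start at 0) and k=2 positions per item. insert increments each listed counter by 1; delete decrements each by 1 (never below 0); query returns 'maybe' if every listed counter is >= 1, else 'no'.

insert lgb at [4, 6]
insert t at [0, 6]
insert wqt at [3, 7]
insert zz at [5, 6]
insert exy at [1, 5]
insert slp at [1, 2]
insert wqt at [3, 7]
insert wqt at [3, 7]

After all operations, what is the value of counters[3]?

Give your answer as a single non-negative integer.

Answer: 3

Derivation:
Step 1: insert lgb at [4, 6] -> counters=[0,0,0,0,1,0,1,0,0]
Step 2: insert t at [0, 6] -> counters=[1,0,0,0,1,0,2,0,0]
Step 3: insert wqt at [3, 7] -> counters=[1,0,0,1,1,0,2,1,0]
Step 4: insert zz at [5, 6] -> counters=[1,0,0,1,1,1,3,1,0]
Step 5: insert exy at [1, 5] -> counters=[1,1,0,1,1,2,3,1,0]
Step 6: insert slp at [1, 2] -> counters=[1,2,1,1,1,2,3,1,0]
Step 7: insert wqt at [3, 7] -> counters=[1,2,1,2,1,2,3,2,0]
Step 8: insert wqt at [3, 7] -> counters=[1,2,1,3,1,2,3,3,0]
Final counters=[1,2,1,3,1,2,3,3,0] -> counters[3]=3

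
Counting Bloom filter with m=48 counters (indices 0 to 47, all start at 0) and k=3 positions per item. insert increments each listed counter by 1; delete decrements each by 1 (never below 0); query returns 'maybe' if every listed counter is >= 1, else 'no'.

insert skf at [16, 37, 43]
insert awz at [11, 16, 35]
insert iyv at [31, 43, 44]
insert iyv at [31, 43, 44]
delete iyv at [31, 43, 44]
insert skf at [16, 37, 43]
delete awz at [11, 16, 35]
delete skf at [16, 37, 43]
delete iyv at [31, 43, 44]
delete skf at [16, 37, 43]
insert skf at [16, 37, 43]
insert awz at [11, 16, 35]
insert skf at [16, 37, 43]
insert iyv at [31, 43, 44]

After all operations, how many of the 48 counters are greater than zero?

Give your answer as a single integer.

Answer: 7

Derivation:
Step 1: insert skf at [16, 37, 43] -> counters=[0,0,0,0,0,0,0,0,0,0,0,0,0,0,0,0,1,0,0,0,0,0,0,0,0,0,0,0,0,0,0,0,0,0,0,0,0,1,0,0,0,0,0,1,0,0,0,0]
Step 2: insert awz at [11, 16, 35] -> counters=[0,0,0,0,0,0,0,0,0,0,0,1,0,0,0,0,2,0,0,0,0,0,0,0,0,0,0,0,0,0,0,0,0,0,0,1,0,1,0,0,0,0,0,1,0,0,0,0]
Step 3: insert iyv at [31, 43, 44] -> counters=[0,0,0,0,0,0,0,0,0,0,0,1,0,0,0,0,2,0,0,0,0,0,0,0,0,0,0,0,0,0,0,1,0,0,0,1,0,1,0,0,0,0,0,2,1,0,0,0]
Step 4: insert iyv at [31, 43, 44] -> counters=[0,0,0,0,0,0,0,0,0,0,0,1,0,0,0,0,2,0,0,0,0,0,0,0,0,0,0,0,0,0,0,2,0,0,0,1,0,1,0,0,0,0,0,3,2,0,0,0]
Step 5: delete iyv at [31, 43, 44] -> counters=[0,0,0,0,0,0,0,0,0,0,0,1,0,0,0,0,2,0,0,0,0,0,0,0,0,0,0,0,0,0,0,1,0,0,0,1,0,1,0,0,0,0,0,2,1,0,0,0]
Step 6: insert skf at [16, 37, 43] -> counters=[0,0,0,0,0,0,0,0,0,0,0,1,0,0,0,0,3,0,0,0,0,0,0,0,0,0,0,0,0,0,0,1,0,0,0,1,0,2,0,0,0,0,0,3,1,0,0,0]
Step 7: delete awz at [11, 16, 35] -> counters=[0,0,0,0,0,0,0,0,0,0,0,0,0,0,0,0,2,0,0,0,0,0,0,0,0,0,0,0,0,0,0,1,0,0,0,0,0,2,0,0,0,0,0,3,1,0,0,0]
Step 8: delete skf at [16, 37, 43] -> counters=[0,0,0,0,0,0,0,0,0,0,0,0,0,0,0,0,1,0,0,0,0,0,0,0,0,0,0,0,0,0,0,1,0,0,0,0,0,1,0,0,0,0,0,2,1,0,0,0]
Step 9: delete iyv at [31, 43, 44] -> counters=[0,0,0,0,0,0,0,0,0,0,0,0,0,0,0,0,1,0,0,0,0,0,0,0,0,0,0,0,0,0,0,0,0,0,0,0,0,1,0,0,0,0,0,1,0,0,0,0]
Step 10: delete skf at [16, 37, 43] -> counters=[0,0,0,0,0,0,0,0,0,0,0,0,0,0,0,0,0,0,0,0,0,0,0,0,0,0,0,0,0,0,0,0,0,0,0,0,0,0,0,0,0,0,0,0,0,0,0,0]
Step 11: insert skf at [16, 37, 43] -> counters=[0,0,0,0,0,0,0,0,0,0,0,0,0,0,0,0,1,0,0,0,0,0,0,0,0,0,0,0,0,0,0,0,0,0,0,0,0,1,0,0,0,0,0,1,0,0,0,0]
Step 12: insert awz at [11, 16, 35] -> counters=[0,0,0,0,0,0,0,0,0,0,0,1,0,0,0,0,2,0,0,0,0,0,0,0,0,0,0,0,0,0,0,0,0,0,0,1,0,1,0,0,0,0,0,1,0,0,0,0]
Step 13: insert skf at [16, 37, 43] -> counters=[0,0,0,0,0,0,0,0,0,0,0,1,0,0,0,0,3,0,0,0,0,0,0,0,0,0,0,0,0,0,0,0,0,0,0,1,0,2,0,0,0,0,0,2,0,0,0,0]
Step 14: insert iyv at [31, 43, 44] -> counters=[0,0,0,0,0,0,0,0,0,0,0,1,0,0,0,0,3,0,0,0,0,0,0,0,0,0,0,0,0,0,0,1,0,0,0,1,0,2,0,0,0,0,0,3,1,0,0,0]
Final counters=[0,0,0,0,0,0,0,0,0,0,0,1,0,0,0,0,3,0,0,0,0,0,0,0,0,0,0,0,0,0,0,1,0,0,0,1,0,2,0,0,0,0,0,3,1,0,0,0] -> 7 nonzero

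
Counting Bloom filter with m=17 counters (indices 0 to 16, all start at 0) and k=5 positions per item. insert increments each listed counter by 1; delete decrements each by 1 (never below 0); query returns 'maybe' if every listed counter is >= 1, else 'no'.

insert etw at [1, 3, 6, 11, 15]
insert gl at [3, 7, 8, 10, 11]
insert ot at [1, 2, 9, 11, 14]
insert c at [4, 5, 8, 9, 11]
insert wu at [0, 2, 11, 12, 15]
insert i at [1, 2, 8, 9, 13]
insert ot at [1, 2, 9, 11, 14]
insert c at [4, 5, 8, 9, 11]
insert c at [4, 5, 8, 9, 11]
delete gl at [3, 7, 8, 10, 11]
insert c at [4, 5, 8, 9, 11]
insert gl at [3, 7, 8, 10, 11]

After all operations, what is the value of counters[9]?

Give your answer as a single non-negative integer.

Answer: 7

Derivation:
Step 1: insert etw at [1, 3, 6, 11, 15] -> counters=[0,1,0,1,0,0,1,0,0,0,0,1,0,0,0,1,0]
Step 2: insert gl at [3, 7, 8, 10, 11] -> counters=[0,1,0,2,0,0,1,1,1,0,1,2,0,0,0,1,0]
Step 3: insert ot at [1, 2, 9, 11, 14] -> counters=[0,2,1,2,0,0,1,1,1,1,1,3,0,0,1,1,0]
Step 4: insert c at [4, 5, 8, 9, 11] -> counters=[0,2,1,2,1,1,1,1,2,2,1,4,0,0,1,1,0]
Step 5: insert wu at [0, 2, 11, 12, 15] -> counters=[1,2,2,2,1,1,1,1,2,2,1,5,1,0,1,2,0]
Step 6: insert i at [1, 2, 8, 9, 13] -> counters=[1,3,3,2,1,1,1,1,3,3,1,5,1,1,1,2,0]
Step 7: insert ot at [1, 2, 9, 11, 14] -> counters=[1,4,4,2,1,1,1,1,3,4,1,6,1,1,2,2,0]
Step 8: insert c at [4, 5, 8, 9, 11] -> counters=[1,4,4,2,2,2,1,1,4,5,1,7,1,1,2,2,0]
Step 9: insert c at [4, 5, 8, 9, 11] -> counters=[1,4,4,2,3,3,1,1,5,6,1,8,1,1,2,2,0]
Step 10: delete gl at [3, 7, 8, 10, 11] -> counters=[1,4,4,1,3,3,1,0,4,6,0,7,1,1,2,2,0]
Step 11: insert c at [4, 5, 8, 9, 11] -> counters=[1,4,4,1,4,4,1,0,5,7,0,8,1,1,2,2,0]
Step 12: insert gl at [3, 7, 8, 10, 11] -> counters=[1,4,4,2,4,4,1,1,6,7,1,9,1,1,2,2,0]
Final counters=[1,4,4,2,4,4,1,1,6,7,1,9,1,1,2,2,0] -> counters[9]=7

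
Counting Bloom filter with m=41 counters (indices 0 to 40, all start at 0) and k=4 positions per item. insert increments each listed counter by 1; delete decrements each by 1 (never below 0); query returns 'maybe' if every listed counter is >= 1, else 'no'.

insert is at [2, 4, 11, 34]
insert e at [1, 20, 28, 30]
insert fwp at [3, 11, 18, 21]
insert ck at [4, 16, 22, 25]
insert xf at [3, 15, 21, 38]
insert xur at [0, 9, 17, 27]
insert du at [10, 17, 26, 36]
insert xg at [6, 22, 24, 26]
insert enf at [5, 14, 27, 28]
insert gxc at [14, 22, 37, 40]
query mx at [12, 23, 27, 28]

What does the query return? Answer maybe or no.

Step 1: insert is at [2, 4, 11, 34] -> counters=[0,0,1,0,1,0,0,0,0,0,0,1,0,0,0,0,0,0,0,0,0,0,0,0,0,0,0,0,0,0,0,0,0,0,1,0,0,0,0,0,0]
Step 2: insert e at [1, 20, 28, 30] -> counters=[0,1,1,0,1,0,0,0,0,0,0,1,0,0,0,0,0,0,0,0,1,0,0,0,0,0,0,0,1,0,1,0,0,0,1,0,0,0,0,0,0]
Step 3: insert fwp at [3, 11, 18, 21] -> counters=[0,1,1,1,1,0,0,0,0,0,0,2,0,0,0,0,0,0,1,0,1,1,0,0,0,0,0,0,1,0,1,0,0,0,1,0,0,0,0,0,0]
Step 4: insert ck at [4, 16, 22, 25] -> counters=[0,1,1,1,2,0,0,0,0,0,0,2,0,0,0,0,1,0,1,0,1,1,1,0,0,1,0,0,1,0,1,0,0,0,1,0,0,0,0,0,0]
Step 5: insert xf at [3, 15, 21, 38] -> counters=[0,1,1,2,2,0,0,0,0,0,0,2,0,0,0,1,1,0,1,0,1,2,1,0,0,1,0,0,1,0,1,0,0,0,1,0,0,0,1,0,0]
Step 6: insert xur at [0, 9, 17, 27] -> counters=[1,1,1,2,2,0,0,0,0,1,0,2,0,0,0,1,1,1,1,0,1,2,1,0,0,1,0,1,1,0,1,0,0,0,1,0,0,0,1,0,0]
Step 7: insert du at [10, 17, 26, 36] -> counters=[1,1,1,2,2,0,0,0,0,1,1,2,0,0,0,1,1,2,1,0,1,2,1,0,0,1,1,1,1,0,1,0,0,0,1,0,1,0,1,0,0]
Step 8: insert xg at [6, 22, 24, 26] -> counters=[1,1,1,2,2,0,1,0,0,1,1,2,0,0,0,1,1,2,1,0,1,2,2,0,1,1,2,1,1,0,1,0,0,0,1,0,1,0,1,0,0]
Step 9: insert enf at [5, 14, 27, 28] -> counters=[1,1,1,2,2,1,1,0,0,1,1,2,0,0,1,1,1,2,1,0,1,2,2,0,1,1,2,2,2,0,1,0,0,0,1,0,1,0,1,0,0]
Step 10: insert gxc at [14, 22, 37, 40] -> counters=[1,1,1,2,2,1,1,0,0,1,1,2,0,0,2,1,1,2,1,0,1,2,3,0,1,1,2,2,2,0,1,0,0,0,1,0,1,1,1,0,1]
Query mx: check counters[12]=0 counters[23]=0 counters[27]=2 counters[28]=2 -> no

Answer: no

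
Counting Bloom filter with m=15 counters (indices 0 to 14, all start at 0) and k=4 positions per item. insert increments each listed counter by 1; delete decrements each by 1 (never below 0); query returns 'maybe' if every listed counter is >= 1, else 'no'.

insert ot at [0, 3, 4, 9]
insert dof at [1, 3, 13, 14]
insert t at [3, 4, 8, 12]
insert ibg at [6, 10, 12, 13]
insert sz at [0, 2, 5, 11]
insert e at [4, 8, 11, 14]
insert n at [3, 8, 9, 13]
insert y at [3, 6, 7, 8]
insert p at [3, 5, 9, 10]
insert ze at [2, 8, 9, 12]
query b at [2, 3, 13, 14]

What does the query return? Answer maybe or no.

Step 1: insert ot at [0, 3, 4, 9] -> counters=[1,0,0,1,1,0,0,0,0,1,0,0,0,0,0]
Step 2: insert dof at [1, 3, 13, 14] -> counters=[1,1,0,2,1,0,0,0,0,1,0,0,0,1,1]
Step 3: insert t at [3, 4, 8, 12] -> counters=[1,1,0,3,2,0,0,0,1,1,0,0,1,1,1]
Step 4: insert ibg at [6, 10, 12, 13] -> counters=[1,1,0,3,2,0,1,0,1,1,1,0,2,2,1]
Step 5: insert sz at [0, 2, 5, 11] -> counters=[2,1,1,3,2,1,1,0,1,1,1,1,2,2,1]
Step 6: insert e at [4, 8, 11, 14] -> counters=[2,1,1,3,3,1,1,0,2,1,1,2,2,2,2]
Step 7: insert n at [3, 8, 9, 13] -> counters=[2,1,1,4,3,1,1,0,3,2,1,2,2,3,2]
Step 8: insert y at [3, 6, 7, 8] -> counters=[2,1,1,5,3,1,2,1,4,2,1,2,2,3,2]
Step 9: insert p at [3, 5, 9, 10] -> counters=[2,1,1,6,3,2,2,1,4,3,2,2,2,3,2]
Step 10: insert ze at [2, 8, 9, 12] -> counters=[2,1,2,6,3,2,2,1,5,4,2,2,3,3,2]
Query b: check counters[2]=2 counters[3]=6 counters[13]=3 counters[14]=2 -> maybe

Answer: maybe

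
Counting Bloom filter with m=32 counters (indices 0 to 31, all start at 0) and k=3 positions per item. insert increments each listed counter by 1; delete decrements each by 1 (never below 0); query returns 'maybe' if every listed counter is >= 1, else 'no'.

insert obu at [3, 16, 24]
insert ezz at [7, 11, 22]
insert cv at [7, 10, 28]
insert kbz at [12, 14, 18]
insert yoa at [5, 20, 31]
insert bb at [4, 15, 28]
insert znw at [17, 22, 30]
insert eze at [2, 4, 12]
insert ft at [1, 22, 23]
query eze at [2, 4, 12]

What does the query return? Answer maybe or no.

Step 1: insert obu at [3, 16, 24] -> counters=[0,0,0,1,0,0,0,0,0,0,0,0,0,0,0,0,1,0,0,0,0,0,0,0,1,0,0,0,0,0,0,0]
Step 2: insert ezz at [7, 11, 22] -> counters=[0,0,0,1,0,0,0,1,0,0,0,1,0,0,0,0,1,0,0,0,0,0,1,0,1,0,0,0,0,0,0,0]
Step 3: insert cv at [7, 10, 28] -> counters=[0,0,0,1,0,0,0,2,0,0,1,1,0,0,0,0,1,0,0,0,0,0,1,0,1,0,0,0,1,0,0,0]
Step 4: insert kbz at [12, 14, 18] -> counters=[0,0,0,1,0,0,0,2,0,0,1,1,1,0,1,0,1,0,1,0,0,0,1,0,1,0,0,0,1,0,0,0]
Step 5: insert yoa at [5, 20, 31] -> counters=[0,0,0,1,0,1,0,2,0,0,1,1,1,0,1,0,1,0,1,0,1,0,1,0,1,0,0,0,1,0,0,1]
Step 6: insert bb at [4, 15, 28] -> counters=[0,0,0,1,1,1,0,2,0,0,1,1,1,0,1,1,1,0,1,0,1,0,1,0,1,0,0,0,2,0,0,1]
Step 7: insert znw at [17, 22, 30] -> counters=[0,0,0,1,1,1,0,2,0,0,1,1,1,0,1,1,1,1,1,0,1,0,2,0,1,0,0,0,2,0,1,1]
Step 8: insert eze at [2, 4, 12] -> counters=[0,0,1,1,2,1,0,2,0,0,1,1,2,0,1,1,1,1,1,0,1,0,2,0,1,0,0,0,2,0,1,1]
Step 9: insert ft at [1, 22, 23] -> counters=[0,1,1,1,2,1,0,2,0,0,1,1,2,0,1,1,1,1,1,0,1,0,3,1,1,0,0,0,2,0,1,1]
Query eze: check counters[2]=1 counters[4]=2 counters[12]=2 -> maybe

Answer: maybe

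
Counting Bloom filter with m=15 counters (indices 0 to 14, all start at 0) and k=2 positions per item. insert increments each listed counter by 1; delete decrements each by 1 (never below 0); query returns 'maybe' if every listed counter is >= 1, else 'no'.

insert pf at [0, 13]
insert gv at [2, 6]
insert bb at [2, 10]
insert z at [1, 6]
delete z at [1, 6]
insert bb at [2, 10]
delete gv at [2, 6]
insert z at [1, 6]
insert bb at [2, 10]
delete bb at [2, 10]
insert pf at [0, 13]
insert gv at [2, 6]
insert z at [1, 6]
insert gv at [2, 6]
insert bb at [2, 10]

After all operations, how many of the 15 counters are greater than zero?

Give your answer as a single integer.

Step 1: insert pf at [0, 13] -> counters=[1,0,0,0,0,0,0,0,0,0,0,0,0,1,0]
Step 2: insert gv at [2, 6] -> counters=[1,0,1,0,0,0,1,0,0,0,0,0,0,1,0]
Step 3: insert bb at [2, 10] -> counters=[1,0,2,0,0,0,1,0,0,0,1,0,0,1,0]
Step 4: insert z at [1, 6] -> counters=[1,1,2,0,0,0,2,0,0,0,1,0,0,1,0]
Step 5: delete z at [1, 6] -> counters=[1,0,2,0,0,0,1,0,0,0,1,0,0,1,0]
Step 6: insert bb at [2, 10] -> counters=[1,0,3,0,0,0,1,0,0,0,2,0,0,1,0]
Step 7: delete gv at [2, 6] -> counters=[1,0,2,0,0,0,0,0,0,0,2,0,0,1,0]
Step 8: insert z at [1, 6] -> counters=[1,1,2,0,0,0,1,0,0,0,2,0,0,1,0]
Step 9: insert bb at [2, 10] -> counters=[1,1,3,0,0,0,1,0,0,0,3,0,0,1,0]
Step 10: delete bb at [2, 10] -> counters=[1,1,2,0,0,0,1,0,0,0,2,0,0,1,0]
Step 11: insert pf at [0, 13] -> counters=[2,1,2,0,0,0,1,0,0,0,2,0,0,2,0]
Step 12: insert gv at [2, 6] -> counters=[2,1,3,0,0,0,2,0,0,0,2,0,0,2,0]
Step 13: insert z at [1, 6] -> counters=[2,2,3,0,0,0,3,0,0,0,2,0,0,2,0]
Step 14: insert gv at [2, 6] -> counters=[2,2,4,0,0,0,4,0,0,0,2,0,0,2,0]
Step 15: insert bb at [2, 10] -> counters=[2,2,5,0,0,0,4,0,0,0,3,0,0,2,0]
Final counters=[2,2,5,0,0,0,4,0,0,0,3,0,0,2,0] -> 6 nonzero

Answer: 6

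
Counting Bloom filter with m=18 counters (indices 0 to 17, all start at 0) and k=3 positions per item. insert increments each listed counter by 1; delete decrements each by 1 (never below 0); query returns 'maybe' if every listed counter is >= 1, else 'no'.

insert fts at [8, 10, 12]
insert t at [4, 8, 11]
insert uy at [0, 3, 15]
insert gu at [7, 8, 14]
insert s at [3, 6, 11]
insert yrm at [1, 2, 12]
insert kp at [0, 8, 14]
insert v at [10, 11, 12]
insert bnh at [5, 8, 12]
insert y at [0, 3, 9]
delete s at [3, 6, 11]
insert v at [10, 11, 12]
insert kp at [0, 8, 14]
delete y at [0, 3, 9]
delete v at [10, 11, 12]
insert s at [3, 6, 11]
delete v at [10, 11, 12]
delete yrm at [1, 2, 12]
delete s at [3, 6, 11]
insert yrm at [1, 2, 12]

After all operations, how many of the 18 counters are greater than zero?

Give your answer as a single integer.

Answer: 13

Derivation:
Step 1: insert fts at [8, 10, 12] -> counters=[0,0,0,0,0,0,0,0,1,0,1,0,1,0,0,0,0,0]
Step 2: insert t at [4, 8, 11] -> counters=[0,0,0,0,1,0,0,0,2,0,1,1,1,0,0,0,0,0]
Step 3: insert uy at [0, 3, 15] -> counters=[1,0,0,1,1,0,0,0,2,0,1,1,1,0,0,1,0,0]
Step 4: insert gu at [7, 8, 14] -> counters=[1,0,0,1,1,0,0,1,3,0,1,1,1,0,1,1,0,0]
Step 5: insert s at [3, 6, 11] -> counters=[1,0,0,2,1,0,1,1,3,0,1,2,1,0,1,1,0,0]
Step 6: insert yrm at [1, 2, 12] -> counters=[1,1,1,2,1,0,1,1,3,0,1,2,2,0,1,1,0,0]
Step 7: insert kp at [0, 8, 14] -> counters=[2,1,1,2,1,0,1,1,4,0,1,2,2,0,2,1,0,0]
Step 8: insert v at [10, 11, 12] -> counters=[2,1,1,2,1,0,1,1,4,0,2,3,3,0,2,1,0,0]
Step 9: insert bnh at [5, 8, 12] -> counters=[2,1,1,2,1,1,1,1,5,0,2,3,4,0,2,1,0,0]
Step 10: insert y at [0, 3, 9] -> counters=[3,1,1,3,1,1,1,1,5,1,2,3,4,0,2,1,0,0]
Step 11: delete s at [3, 6, 11] -> counters=[3,1,1,2,1,1,0,1,5,1,2,2,4,0,2,1,0,0]
Step 12: insert v at [10, 11, 12] -> counters=[3,1,1,2,1,1,0,1,5,1,3,3,5,0,2,1,0,0]
Step 13: insert kp at [0, 8, 14] -> counters=[4,1,1,2,1,1,0,1,6,1,3,3,5,0,3,1,0,0]
Step 14: delete y at [0, 3, 9] -> counters=[3,1,1,1,1,1,0,1,6,0,3,3,5,0,3,1,0,0]
Step 15: delete v at [10, 11, 12] -> counters=[3,1,1,1,1,1,0,1,6,0,2,2,4,0,3,1,0,0]
Step 16: insert s at [3, 6, 11] -> counters=[3,1,1,2,1,1,1,1,6,0,2,3,4,0,3,1,0,0]
Step 17: delete v at [10, 11, 12] -> counters=[3,1,1,2,1,1,1,1,6,0,1,2,3,0,3,1,0,0]
Step 18: delete yrm at [1, 2, 12] -> counters=[3,0,0,2,1,1,1,1,6,0,1,2,2,0,3,1,0,0]
Step 19: delete s at [3, 6, 11] -> counters=[3,0,0,1,1,1,0,1,6,0,1,1,2,0,3,1,0,0]
Step 20: insert yrm at [1, 2, 12] -> counters=[3,1,1,1,1,1,0,1,6,0,1,1,3,0,3,1,0,0]
Final counters=[3,1,1,1,1,1,0,1,6,0,1,1,3,0,3,1,0,0] -> 13 nonzero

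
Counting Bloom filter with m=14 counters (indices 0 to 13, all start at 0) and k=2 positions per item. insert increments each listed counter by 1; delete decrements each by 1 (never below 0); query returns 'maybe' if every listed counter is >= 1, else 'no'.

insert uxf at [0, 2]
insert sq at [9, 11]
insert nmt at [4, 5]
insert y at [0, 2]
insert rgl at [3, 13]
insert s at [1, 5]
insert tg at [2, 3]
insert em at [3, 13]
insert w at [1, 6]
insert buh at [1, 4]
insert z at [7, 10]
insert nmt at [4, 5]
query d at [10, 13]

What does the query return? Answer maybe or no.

Answer: maybe

Derivation:
Step 1: insert uxf at [0, 2] -> counters=[1,0,1,0,0,0,0,0,0,0,0,0,0,0]
Step 2: insert sq at [9, 11] -> counters=[1,0,1,0,0,0,0,0,0,1,0,1,0,0]
Step 3: insert nmt at [4, 5] -> counters=[1,0,1,0,1,1,0,0,0,1,0,1,0,0]
Step 4: insert y at [0, 2] -> counters=[2,0,2,0,1,1,0,0,0,1,0,1,0,0]
Step 5: insert rgl at [3, 13] -> counters=[2,0,2,1,1,1,0,0,0,1,0,1,0,1]
Step 6: insert s at [1, 5] -> counters=[2,1,2,1,1,2,0,0,0,1,0,1,0,1]
Step 7: insert tg at [2, 3] -> counters=[2,1,3,2,1,2,0,0,0,1,0,1,0,1]
Step 8: insert em at [3, 13] -> counters=[2,1,3,3,1,2,0,0,0,1,0,1,0,2]
Step 9: insert w at [1, 6] -> counters=[2,2,3,3,1,2,1,0,0,1,0,1,0,2]
Step 10: insert buh at [1, 4] -> counters=[2,3,3,3,2,2,1,0,0,1,0,1,0,2]
Step 11: insert z at [7, 10] -> counters=[2,3,3,3,2,2,1,1,0,1,1,1,0,2]
Step 12: insert nmt at [4, 5] -> counters=[2,3,3,3,3,3,1,1,0,1,1,1,0,2]
Query d: check counters[10]=1 counters[13]=2 -> maybe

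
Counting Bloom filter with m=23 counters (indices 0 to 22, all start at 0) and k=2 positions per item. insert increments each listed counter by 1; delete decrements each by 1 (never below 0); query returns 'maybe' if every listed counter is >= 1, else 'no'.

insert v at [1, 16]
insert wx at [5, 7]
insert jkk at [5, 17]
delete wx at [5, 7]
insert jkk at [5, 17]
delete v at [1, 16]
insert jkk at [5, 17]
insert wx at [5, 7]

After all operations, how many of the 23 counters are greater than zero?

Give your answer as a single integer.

Answer: 3

Derivation:
Step 1: insert v at [1, 16] -> counters=[0,1,0,0,0,0,0,0,0,0,0,0,0,0,0,0,1,0,0,0,0,0,0]
Step 2: insert wx at [5, 7] -> counters=[0,1,0,0,0,1,0,1,0,0,0,0,0,0,0,0,1,0,0,0,0,0,0]
Step 3: insert jkk at [5, 17] -> counters=[0,1,0,0,0,2,0,1,0,0,0,0,0,0,0,0,1,1,0,0,0,0,0]
Step 4: delete wx at [5, 7] -> counters=[0,1,0,0,0,1,0,0,0,0,0,0,0,0,0,0,1,1,0,0,0,0,0]
Step 5: insert jkk at [5, 17] -> counters=[0,1,0,0,0,2,0,0,0,0,0,0,0,0,0,0,1,2,0,0,0,0,0]
Step 6: delete v at [1, 16] -> counters=[0,0,0,0,0,2,0,0,0,0,0,0,0,0,0,0,0,2,0,0,0,0,0]
Step 7: insert jkk at [5, 17] -> counters=[0,0,0,0,0,3,0,0,0,0,0,0,0,0,0,0,0,3,0,0,0,0,0]
Step 8: insert wx at [5, 7] -> counters=[0,0,0,0,0,4,0,1,0,0,0,0,0,0,0,0,0,3,0,0,0,0,0]
Final counters=[0,0,0,0,0,4,0,1,0,0,0,0,0,0,0,0,0,3,0,0,0,0,0] -> 3 nonzero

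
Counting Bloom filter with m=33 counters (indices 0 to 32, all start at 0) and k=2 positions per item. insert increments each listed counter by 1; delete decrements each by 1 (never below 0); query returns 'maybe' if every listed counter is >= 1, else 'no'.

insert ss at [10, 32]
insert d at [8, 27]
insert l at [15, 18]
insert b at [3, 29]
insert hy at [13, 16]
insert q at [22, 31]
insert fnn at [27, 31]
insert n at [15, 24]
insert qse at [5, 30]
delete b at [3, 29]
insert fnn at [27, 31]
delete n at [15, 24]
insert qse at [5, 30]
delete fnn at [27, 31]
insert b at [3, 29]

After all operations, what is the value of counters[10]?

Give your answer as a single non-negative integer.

Answer: 1

Derivation:
Step 1: insert ss at [10, 32] -> counters=[0,0,0,0,0,0,0,0,0,0,1,0,0,0,0,0,0,0,0,0,0,0,0,0,0,0,0,0,0,0,0,0,1]
Step 2: insert d at [8, 27] -> counters=[0,0,0,0,0,0,0,0,1,0,1,0,0,0,0,0,0,0,0,0,0,0,0,0,0,0,0,1,0,0,0,0,1]
Step 3: insert l at [15, 18] -> counters=[0,0,0,0,0,0,0,0,1,0,1,0,0,0,0,1,0,0,1,0,0,0,0,0,0,0,0,1,0,0,0,0,1]
Step 4: insert b at [3, 29] -> counters=[0,0,0,1,0,0,0,0,1,0,1,0,0,0,0,1,0,0,1,0,0,0,0,0,0,0,0,1,0,1,0,0,1]
Step 5: insert hy at [13, 16] -> counters=[0,0,0,1,0,0,0,0,1,0,1,0,0,1,0,1,1,0,1,0,0,0,0,0,0,0,0,1,0,1,0,0,1]
Step 6: insert q at [22, 31] -> counters=[0,0,0,1,0,0,0,0,1,0,1,0,0,1,0,1,1,0,1,0,0,0,1,0,0,0,0,1,0,1,0,1,1]
Step 7: insert fnn at [27, 31] -> counters=[0,0,0,1,0,0,0,0,1,0,1,0,0,1,0,1,1,0,1,0,0,0,1,0,0,0,0,2,0,1,0,2,1]
Step 8: insert n at [15, 24] -> counters=[0,0,0,1,0,0,0,0,1,0,1,0,0,1,0,2,1,0,1,0,0,0,1,0,1,0,0,2,0,1,0,2,1]
Step 9: insert qse at [5, 30] -> counters=[0,0,0,1,0,1,0,0,1,0,1,0,0,1,0,2,1,0,1,0,0,0,1,0,1,0,0,2,0,1,1,2,1]
Step 10: delete b at [3, 29] -> counters=[0,0,0,0,0,1,0,0,1,0,1,0,0,1,0,2,1,0,1,0,0,0,1,0,1,0,0,2,0,0,1,2,1]
Step 11: insert fnn at [27, 31] -> counters=[0,0,0,0,0,1,0,0,1,0,1,0,0,1,0,2,1,0,1,0,0,0,1,0,1,0,0,3,0,0,1,3,1]
Step 12: delete n at [15, 24] -> counters=[0,0,0,0,0,1,0,0,1,0,1,0,0,1,0,1,1,0,1,0,0,0,1,0,0,0,0,3,0,0,1,3,1]
Step 13: insert qse at [5, 30] -> counters=[0,0,0,0,0,2,0,0,1,0,1,0,0,1,0,1,1,0,1,0,0,0,1,0,0,0,0,3,0,0,2,3,1]
Step 14: delete fnn at [27, 31] -> counters=[0,0,0,0,0,2,0,0,1,0,1,0,0,1,0,1,1,0,1,0,0,0,1,0,0,0,0,2,0,0,2,2,1]
Step 15: insert b at [3, 29] -> counters=[0,0,0,1,0,2,0,0,1,0,1,0,0,1,0,1,1,0,1,0,0,0,1,0,0,0,0,2,0,1,2,2,1]
Final counters=[0,0,0,1,0,2,0,0,1,0,1,0,0,1,0,1,1,0,1,0,0,0,1,0,0,0,0,2,0,1,2,2,1] -> counters[10]=1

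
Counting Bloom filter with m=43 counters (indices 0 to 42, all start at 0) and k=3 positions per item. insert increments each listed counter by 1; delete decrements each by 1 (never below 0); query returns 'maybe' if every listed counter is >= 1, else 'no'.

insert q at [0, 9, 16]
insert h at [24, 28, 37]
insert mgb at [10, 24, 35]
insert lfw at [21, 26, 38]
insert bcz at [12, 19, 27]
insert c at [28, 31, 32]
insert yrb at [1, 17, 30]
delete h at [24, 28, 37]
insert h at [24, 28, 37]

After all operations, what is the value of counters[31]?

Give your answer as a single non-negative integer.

Step 1: insert q at [0, 9, 16] -> counters=[1,0,0,0,0,0,0,0,0,1,0,0,0,0,0,0,1,0,0,0,0,0,0,0,0,0,0,0,0,0,0,0,0,0,0,0,0,0,0,0,0,0,0]
Step 2: insert h at [24, 28, 37] -> counters=[1,0,0,0,0,0,0,0,0,1,0,0,0,0,0,0,1,0,0,0,0,0,0,0,1,0,0,0,1,0,0,0,0,0,0,0,0,1,0,0,0,0,0]
Step 3: insert mgb at [10, 24, 35] -> counters=[1,0,0,0,0,0,0,0,0,1,1,0,0,0,0,0,1,0,0,0,0,0,0,0,2,0,0,0,1,0,0,0,0,0,0,1,0,1,0,0,0,0,0]
Step 4: insert lfw at [21, 26, 38] -> counters=[1,0,0,0,0,0,0,0,0,1,1,0,0,0,0,0,1,0,0,0,0,1,0,0,2,0,1,0,1,0,0,0,0,0,0,1,0,1,1,0,0,0,0]
Step 5: insert bcz at [12, 19, 27] -> counters=[1,0,0,0,0,0,0,0,0,1,1,0,1,0,0,0,1,0,0,1,0,1,0,0,2,0,1,1,1,0,0,0,0,0,0,1,0,1,1,0,0,0,0]
Step 6: insert c at [28, 31, 32] -> counters=[1,0,0,0,0,0,0,0,0,1,1,0,1,0,0,0,1,0,0,1,0,1,0,0,2,0,1,1,2,0,0,1,1,0,0,1,0,1,1,0,0,0,0]
Step 7: insert yrb at [1, 17, 30] -> counters=[1,1,0,0,0,0,0,0,0,1,1,0,1,0,0,0,1,1,0,1,0,1,0,0,2,0,1,1,2,0,1,1,1,0,0,1,0,1,1,0,0,0,0]
Step 8: delete h at [24, 28, 37] -> counters=[1,1,0,0,0,0,0,0,0,1,1,0,1,0,0,0,1,1,0,1,0,1,0,0,1,0,1,1,1,0,1,1,1,0,0,1,0,0,1,0,0,0,0]
Step 9: insert h at [24, 28, 37] -> counters=[1,1,0,0,0,0,0,0,0,1,1,0,1,0,0,0,1,1,0,1,0,1,0,0,2,0,1,1,2,0,1,1,1,0,0,1,0,1,1,0,0,0,0]
Final counters=[1,1,0,0,0,0,0,0,0,1,1,0,1,0,0,0,1,1,0,1,0,1,0,0,2,0,1,1,2,0,1,1,1,0,0,1,0,1,1,0,0,0,0] -> counters[31]=1

Answer: 1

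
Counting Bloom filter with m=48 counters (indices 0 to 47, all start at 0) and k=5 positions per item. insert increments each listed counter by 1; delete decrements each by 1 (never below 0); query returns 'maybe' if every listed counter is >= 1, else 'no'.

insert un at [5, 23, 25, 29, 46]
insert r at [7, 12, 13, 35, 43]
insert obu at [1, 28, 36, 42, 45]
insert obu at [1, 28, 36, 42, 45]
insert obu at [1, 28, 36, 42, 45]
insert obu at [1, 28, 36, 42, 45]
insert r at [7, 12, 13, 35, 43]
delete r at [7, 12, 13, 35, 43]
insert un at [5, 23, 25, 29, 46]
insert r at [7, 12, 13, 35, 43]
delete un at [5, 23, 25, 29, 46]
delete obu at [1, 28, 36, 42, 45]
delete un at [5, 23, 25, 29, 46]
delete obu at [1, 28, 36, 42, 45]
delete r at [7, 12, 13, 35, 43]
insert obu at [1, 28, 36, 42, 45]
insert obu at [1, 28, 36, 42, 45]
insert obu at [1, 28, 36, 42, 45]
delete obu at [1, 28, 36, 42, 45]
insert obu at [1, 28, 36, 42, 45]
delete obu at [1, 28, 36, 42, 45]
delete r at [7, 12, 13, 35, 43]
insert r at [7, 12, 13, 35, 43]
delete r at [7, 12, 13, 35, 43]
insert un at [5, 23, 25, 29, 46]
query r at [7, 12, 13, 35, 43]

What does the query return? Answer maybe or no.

Answer: no

Derivation:
Step 1: insert un at [5, 23, 25, 29, 46] -> counters=[0,0,0,0,0,1,0,0,0,0,0,0,0,0,0,0,0,0,0,0,0,0,0,1,0,1,0,0,0,1,0,0,0,0,0,0,0,0,0,0,0,0,0,0,0,0,1,0]
Step 2: insert r at [7, 12, 13, 35, 43] -> counters=[0,0,0,0,0,1,0,1,0,0,0,0,1,1,0,0,0,0,0,0,0,0,0,1,0,1,0,0,0,1,0,0,0,0,0,1,0,0,0,0,0,0,0,1,0,0,1,0]
Step 3: insert obu at [1, 28, 36, 42, 45] -> counters=[0,1,0,0,0,1,0,1,0,0,0,0,1,1,0,0,0,0,0,0,0,0,0,1,0,1,0,0,1,1,0,0,0,0,0,1,1,0,0,0,0,0,1,1,0,1,1,0]
Step 4: insert obu at [1, 28, 36, 42, 45] -> counters=[0,2,0,0,0,1,0,1,0,0,0,0,1,1,0,0,0,0,0,0,0,0,0,1,0,1,0,0,2,1,0,0,0,0,0,1,2,0,0,0,0,0,2,1,0,2,1,0]
Step 5: insert obu at [1, 28, 36, 42, 45] -> counters=[0,3,0,0,0,1,0,1,0,0,0,0,1,1,0,0,0,0,0,0,0,0,0,1,0,1,0,0,3,1,0,0,0,0,0,1,3,0,0,0,0,0,3,1,0,3,1,0]
Step 6: insert obu at [1, 28, 36, 42, 45] -> counters=[0,4,0,0,0,1,0,1,0,0,0,0,1,1,0,0,0,0,0,0,0,0,0,1,0,1,0,0,4,1,0,0,0,0,0,1,4,0,0,0,0,0,4,1,0,4,1,0]
Step 7: insert r at [7, 12, 13, 35, 43] -> counters=[0,4,0,0,0,1,0,2,0,0,0,0,2,2,0,0,0,0,0,0,0,0,0,1,0,1,0,0,4,1,0,0,0,0,0,2,4,0,0,0,0,0,4,2,0,4,1,0]
Step 8: delete r at [7, 12, 13, 35, 43] -> counters=[0,4,0,0,0,1,0,1,0,0,0,0,1,1,0,0,0,0,0,0,0,0,0,1,0,1,0,0,4,1,0,0,0,0,0,1,4,0,0,0,0,0,4,1,0,4,1,0]
Step 9: insert un at [5, 23, 25, 29, 46] -> counters=[0,4,0,0,0,2,0,1,0,0,0,0,1,1,0,0,0,0,0,0,0,0,0,2,0,2,0,0,4,2,0,0,0,0,0,1,4,0,0,0,0,0,4,1,0,4,2,0]
Step 10: insert r at [7, 12, 13, 35, 43] -> counters=[0,4,0,0,0,2,0,2,0,0,0,0,2,2,0,0,0,0,0,0,0,0,0,2,0,2,0,0,4,2,0,0,0,0,0,2,4,0,0,0,0,0,4,2,0,4,2,0]
Step 11: delete un at [5, 23, 25, 29, 46] -> counters=[0,4,0,0,0,1,0,2,0,0,0,0,2,2,0,0,0,0,0,0,0,0,0,1,0,1,0,0,4,1,0,0,0,0,0,2,4,0,0,0,0,0,4,2,0,4,1,0]
Step 12: delete obu at [1, 28, 36, 42, 45] -> counters=[0,3,0,0,0,1,0,2,0,0,0,0,2,2,0,0,0,0,0,0,0,0,0,1,0,1,0,0,3,1,0,0,0,0,0,2,3,0,0,0,0,0,3,2,0,3,1,0]
Step 13: delete un at [5, 23, 25, 29, 46] -> counters=[0,3,0,0,0,0,0,2,0,0,0,0,2,2,0,0,0,0,0,0,0,0,0,0,0,0,0,0,3,0,0,0,0,0,0,2,3,0,0,0,0,0,3,2,0,3,0,0]
Step 14: delete obu at [1, 28, 36, 42, 45] -> counters=[0,2,0,0,0,0,0,2,0,0,0,0,2,2,0,0,0,0,0,0,0,0,0,0,0,0,0,0,2,0,0,0,0,0,0,2,2,0,0,0,0,0,2,2,0,2,0,0]
Step 15: delete r at [7, 12, 13, 35, 43] -> counters=[0,2,0,0,0,0,0,1,0,0,0,0,1,1,0,0,0,0,0,0,0,0,0,0,0,0,0,0,2,0,0,0,0,0,0,1,2,0,0,0,0,0,2,1,0,2,0,0]
Step 16: insert obu at [1, 28, 36, 42, 45] -> counters=[0,3,0,0,0,0,0,1,0,0,0,0,1,1,0,0,0,0,0,0,0,0,0,0,0,0,0,0,3,0,0,0,0,0,0,1,3,0,0,0,0,0,3,1,0,3,0,0]
Step 17: insert obu at [1, 28, 36, 42, 45] -> counters=[0,4,0,0,0,0,0,1,0,0,0,0,1,1,0,0,0,0,0,0,0,0,0,0,0,0,0,0,4,0,0,0,0,0,0,1,4,0,0,0,0,0,4,1,0,4,0,0]
Step 18: insert obu at [1, 28, 36, 42, 45] -> counters=[0,5,0,0,0,0,0,1,0,0,0,0,1,1,0,0,0,0,0,0,0,0,0,0,0,0,0,0,5,0,0,0,0,0,0,1,5,0,0,0,0,0,5,1,0,5,0,0]
Step 19: delete obu at [1, 28, 36, 42, 45] -> counters=[0,4,0,0,0,0,0,1,0,0,0,0,1,1,0,0,0,0,0,0,0,0,0,0,0,0,0,0,4,0,0,0,0,0,0,1,4,0,0,0,0,0,4,1,0,4,0,0]
Step 20: insert obu at [1, 28, 36, 42, 45] -> counters=[0,5,0,0,0,0,0,1,0,0,0,0,1,1,0,0,0,0,0,0,0,0,0,0,0,0,0,0,5,0,0,0,0,0,0,1,5,0,0,0,0,0,5,1,0,5,0,0]
Step 21: delete obu at [1, 28, 36, 42, 45] -> counters=[0,4,0,0,0,0,0,1,0,0,0,0,1,1,0,0,0,0,0,0,0,0,0,0,0,0,0,0,4,0,0,0,0,0,0,1,4,0,0,0,0,0,4,1,0,4,0,0]
Step 22: delete r at [7, 12, 13, 35, 43] -> counters=[0,4,0,0,0,0,0,0,0,0,0,0,0,0,0,0,0,0,0,0,0,0,0,0,0,0,0,0,4,0,0,0,0,0,0,0,4,0,0,0,0,0,4,0,0,4,0,0]
Step 23: insert r at [7, 12, 13, 35, 43] -> counters=[0,4,0,0,0,0,0,1,0,0,0,0,1,1,0,0,0,0,0,0,0,0,0,0,0,0,0,0,4,0,0,0,0,0,0,1,4,0,0,0,0,0,4,1,0,4,0,0]
Step 24: delete r at [7, 12, 13, 35, 43] -> counters=[0,4,0,0,0,0,0,0,0,0,0,0,0,0,0,0,0,0,0,0,0,0,0,0,0,0,0,0,4,0,0,0,0,0,0,0,4,0,0,0,0,0,4,0,0,4,0,0]
Step 25: insert un at [5, 23, 25, 29, 46] -> counters=[0,4,0,0,0,1,0,0,0,0,0,0,0,0,0,0,0,0,0,0,0,0,0,1,0,1,0,0,4,1,0,0,0,0,0,0,4,0,0,0,0,0,4,0,0,4,1,0]
Query r: check counters[7]=0 counters[12]=0 counters[13]=0 counters[35]=0 counters[43]=0 -> no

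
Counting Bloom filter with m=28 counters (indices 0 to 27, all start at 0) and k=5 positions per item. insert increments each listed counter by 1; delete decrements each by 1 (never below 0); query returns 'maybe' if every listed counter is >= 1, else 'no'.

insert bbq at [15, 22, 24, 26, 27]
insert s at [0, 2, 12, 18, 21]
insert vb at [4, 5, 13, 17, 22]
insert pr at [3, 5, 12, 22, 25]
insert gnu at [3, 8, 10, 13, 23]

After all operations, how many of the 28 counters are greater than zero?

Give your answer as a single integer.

Answer: 19

Derivation:
Step 1: insert bbq at [15, 22, 24, 26, 27] -> counters=[0,0,0,0,0,0,0,0,0,0,0,0,0,0,0,1,0,0,0,0,0,0,1,0,1,0,1,1]
Step 2: insert s at [0, 2, 12, 18, 21] -> counters=[1,0,1,0,0,0,0,0,0,0,0,0,1,0,0,1,0,0,1,0,0,1,1,0,1,0,1,1]
Step 3: insert vb at [4, 5, 13, 17, 22] -> counters=[1,0,1,0,1,1,0,0,0,0,0,0,1,1,0,1,0,1,1,0,0,1,2,0,1,0,1,1]
Step 4: insert pr at [3, 5, 12, 22, 25] -> counters=[1,0,1,1,1,2,0,0,0,0,0,0,2,1,0,1,0,1,1,0,0,1,3,0,1,1,1,1]
Step 5: insert gnu at [3, 8, 10, 13, 23] -> counters=[1,0,1,2,1,2,0,0,1,0,1,0,2,2,0,1,0,1,1,0,0,1,3,1,1,1,1,1]
Final counters=[1,0,1,2,1,2,0,0,1,0,1,0,2,2,0,1,0,1,1,0,0,1,3,1,1,1,1,1] -> 19 nonzero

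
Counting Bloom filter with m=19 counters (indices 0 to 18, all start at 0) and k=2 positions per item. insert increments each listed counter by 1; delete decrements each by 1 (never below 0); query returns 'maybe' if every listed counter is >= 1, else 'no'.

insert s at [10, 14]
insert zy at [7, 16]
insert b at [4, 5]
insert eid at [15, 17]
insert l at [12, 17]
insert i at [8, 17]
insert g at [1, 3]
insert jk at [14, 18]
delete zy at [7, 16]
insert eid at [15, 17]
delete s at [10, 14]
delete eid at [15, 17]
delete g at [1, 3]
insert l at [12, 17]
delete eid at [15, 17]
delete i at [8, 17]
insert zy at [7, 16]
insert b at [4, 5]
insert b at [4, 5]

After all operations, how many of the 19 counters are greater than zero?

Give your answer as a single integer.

Step 1: insert s at [10, 14] -> counters=[0,0,0,0,0,0,0,0,0,0,1,0,0,0,1,0,0,0,0]
Step 2: insert zy at [7, 16] -> counters=[0,0,0,0,0,0,0,1,0,0,1,0,0,0,1,0,1,0,0]
Step 3: insert b at [4, 5] -> counters=[0,0,0,0,1,1,0,1,0,0,1,0,0,0,1,0,1,0,0]
Step 4: insert eid at [15, 17] -> counters=[0,0,0,0,1,1,0,1,0,0,1,0,0,0,1,1,1,1,0]
Step 5: insert l at [12, 17] -> counters=[0,0,0,0,1,1,0,1,0,0,1,0,1,0,1,1,1,2,0]
Step 6: insert i at [8, 17] -> counters=[0,0,0,0,1,1,0,1,1,0,1,0,1,0,1,1,1,3,0]
Step 7: insert g at [1, 3] -> counters=[0,1,0,1,1,1,0,1,1,0,1,0,1,0,1,1,1,3,0]
Step 8: insert jk at [14, 18] -> counters=[0,1,0,1,1,1,0,1,1,0,1,0,1,0,2,1,1,3,1]
Step 9: delete zy at [7, 16] -> counters=[0,1,0,1,1,1,0,0,1,0,1,0,1,0,2,1,0,3,1]
Step 10: insert eid at [15, 17] -> counters=[0,1,0,1,1,1,0,0,1,0,1,0,1,0,2,2,0,4,1]
Step 11: delete s at [10, 14] -> counters=[0,1,0,1,1,1,0,0,1,0,0,0,1,0,1,2,0,4,1]
Step 12: delete eid at [15, 17] -> counters=[0,1,0,1,1,1,0,0,1,0,0,0,1,0,1,1,0,3,1]
Step 13: delete g at [1, 3] -> counters=[0,0,0,0,1,1,0,0,1,0,0,0,1,0,1,1,0,3,1]
Step 14: insert l at [12, 17] -> counters=[0,0,0,0,1,1,0,0,1,0,0,0,2,0,1,1,0,4,1]
Step 15: delete eid at [15, 17] -> counters=[0,0,0,0,1,1,0,0,1,0,0,0,2,0,1,0,0,3,1]
Step 16: delete i at [8, 17] -> counters=[0,0,0,0,1,1,0,0,0,0,0,0,2,0,1,0,0,2,1]
Step 17: insert zy at [7, 16] -> counters=[0,0,0,0,1,1,0,1,0,0,0,0,2,0,1,0,1,2,1]
Step 18: insert b at [4, 5] -> counters=[0,0,0,0,2,2,0,1,0,0,0,0,2,0,1,0,1,2,1]
Step 19: insert b at [4, 5] -> counters=[0,0,0,0,3,3,0,1,0,0,0,0,2,0,1,0,1,2,1]
Final counters=[0,0,0,0,3,3,0,1,0,0,0,0,2,0,1,0,1,2,1] -> 8 nonzero

Answer: 8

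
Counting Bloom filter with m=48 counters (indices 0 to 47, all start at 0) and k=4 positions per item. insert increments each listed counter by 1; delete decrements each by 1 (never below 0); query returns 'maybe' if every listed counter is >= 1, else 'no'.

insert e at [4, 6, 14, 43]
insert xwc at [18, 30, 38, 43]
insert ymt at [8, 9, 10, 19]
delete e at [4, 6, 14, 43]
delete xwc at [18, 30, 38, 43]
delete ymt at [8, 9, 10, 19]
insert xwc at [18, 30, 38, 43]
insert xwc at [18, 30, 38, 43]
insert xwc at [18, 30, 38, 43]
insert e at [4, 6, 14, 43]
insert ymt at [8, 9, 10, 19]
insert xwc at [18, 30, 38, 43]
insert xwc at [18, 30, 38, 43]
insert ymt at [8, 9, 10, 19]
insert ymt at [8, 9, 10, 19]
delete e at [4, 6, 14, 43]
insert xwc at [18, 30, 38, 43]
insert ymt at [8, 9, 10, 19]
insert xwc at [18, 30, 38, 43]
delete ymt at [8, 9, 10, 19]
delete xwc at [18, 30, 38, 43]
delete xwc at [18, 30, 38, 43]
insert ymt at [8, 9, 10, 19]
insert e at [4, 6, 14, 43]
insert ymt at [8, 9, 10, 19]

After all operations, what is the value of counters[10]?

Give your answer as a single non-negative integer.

Answer: 5

Derivation:
Step 1: insert e at [4, 6, 14, 43] -> counters=[0,0,0,0,1,0,1,0,0,0,0,0,0,0,1,0,0,0,0,0,0,0,0,0,0,0,0,0,0,0,0,0,0,0,0,0,0,0,0,0,0,0,0,1,0,0,0,0]
Step 2: insert xwc at [18, 30, 38, 43] -> counters=[0,0,0,0,1,0,1,0,0,0,0,0,0,0,1,0,0,0,1,0,0,0,0,0,0,0,0,0,0,0,1,0,0,0,0,0,0,0,1,0,0,0,0,2,0,0,0,0]
Step 3: insert ymt at [8, 9, 10, 19] -> counters=[0,0,0,0,1,0,1,0,1,1,1,0,0,0,1,0,0,0,1,1,0,0,0,0,0,0,0,0,0,0,1,0,0,0,0,0,0,0,1,0,0,0,0,2,0,0,0,0]
Step 4: delete e at [4, 6, 14, 43] -> counters=[0,0,0,0,0,0,0,0,1,1,1,0,0,0,0,0,0,0,1,1,0,0,0,0,0,0,0,0,0,0,1,0,0,0,0,0,0,0,1,0,0,0,0,1,0,0,0,0]
Step 5: delete xwc at [18, 30, 38, 43] -> counters=[0,0,0,0,0,0,0,0,1,1,1,0,0,0,0,0,0,0,0,1,0,0,0,0,0,0,0,0,0,0,0,0,0,0,0,0,0,0,0,0,0,0,0,0,0,0,0,0]
Step 6: delete ymt at [8, 9, 10, 19] -> counters=[0,0,0,0,0,0,0,0,0,0,0,0,0,0,0,0,0,0,0,0,0,0,0,0,0,0,0,0,0,0,0,0,0,0,0,0,0,0,0,0,0,0,0,0,0,0,0,0]
Step 7: insert xwc at [18, 30, 38, 43] -> counters=[0,0,0,0,0,0,0,0,0,0,0,0,0,0,0,0,0,0,1,0,0,0,0,0,0,0,0,0,0,0,1,0,0,0,0,0,0,0,1,0,0,0,0,1,0,0,0,0]
Step 8: insert xwc at [18, 30, 38, 43] -> counters=[0,0,0,0,0,0,0,0,0,0,0,0,0,0,0,0,0,0,2,0,0,0,0,0,0,0,0,0,0,0,2,0,0,0,0,0,0,0,2,0,0,0,0,2,0,0,0,0]
Step 9: insert xwc at [18, 30, 38, 43] -> counters=[0,0,0,0,0,0,0,0,0,0,0,0,0,0,0,0,0,0,3,0,0,0,0,0,0,0,0,0,0,0,3,0,0,0,0,0,0,0,3,0,0,0,0,3,0,0,0,0]
Step 10: insert e at [4, 6, 14, 43] -> counters=[0,0,0,0,1,0,1,0,0,0,0,0,0,0,1,0,0,0,3,0,0,0,0,0,0,0,0,0,0,0,3,0,0,0,0,0,0,0,3,0,0,0,0,4,0,0,0,0]
Step 11: insert ymt at [8, 9, 10, 19] -> counters=[0,0,0,0,1,0,1,0,1,1,1,0,0,0,1,0,0,0,3,1,0,0,0,0,0,0,0,0,0,0,3,0,0,0,0,0,0,0,3,0,0,0,0,4,0,0,0,0]
Step 12: insert xwc at [18, 30, 38, 43] -> counters=[0,0,0,0,1,0,1,0,1,1,1,0,0,0,1,0,0,0,4,1,0,0,0,0,0,0,0,0,0,0,4,0,0,0,0,0,0,0,4,0,0,0,0,5,0,0,0,0]
Step 13: insert xwc at [18, 30, 38, 43] -> counters=[0,0,0,0,1,0,1,0,1,1,1,0,0,0,1,0,0,0,5,1,0,0,0,0,0,0,0,0,0,0,5,0,0,0,0,0,0,0,5,0,0,0,0,6,0,0,0,0]
Step 14: insert ymt at [8, 9, 10, 19] -> counters=[0,0,0,0,1,0,1,0,2,2,2,0,0,0,1,0,0,0,5,2,0,0,0,0,0,0,0,0,0,0,5,0,0,0,0,0,0,0,5,0,0,0,0,6,0,0,0,0]
Step 15: insert ymt at [8, 9, 10, 19] -> counters=[0,0,0,0,1,0,1,0,3,3,3,0,0,0,1,0,0,0,5,3,0,0,0,0,0,0,0,0,0,0,5,0,0,0,0,0,0,0,5,0,0,0,0,6,0,0,0,0]
Step 16: delete e at [4, 6, 14, 43] -> counters=[0,0,0,0,0,0,0,0,3,3,3,0,0,0,0,0,0,0,5,3,0,0,0,0,0,0,0,0,0,0,5,0,0,0,0,0,0,0,5,0,0,0,0,5,0,0,0,0]
Step 17: insert xwc at [18, 30, 38, 43] -> counters=[0,0,0,0,0,0,0,0,3,3,3,0,0,0,0,0,0,0,6,3,0,0,0,0,0,0,0,0,0,0,6,0,0,0,0,0,0,0,6,0,0,0,0,6,0,0,0,0]
Step 18: insert ymt at [8, 9, 10, 19] -> counters=[0,0,0,0,0,0,0,0,4,4,4,0,0,0,0,0,0,0,6,4,0,0,0,0,0,0,0,0,0,0,6,0,0,0,0,0,0,0,6,0,0,0,0,6,0,0,0,0]
Step 19: insert xwc at [18, 30, 38, 43] -> counters=[0,0,0,0,0,0,0,0,4,4,4,0,0,0,0,0,0,0,7,4,0,0,0,0,0,0,0,0,0,0,7,0,0,0,0,0,0,0,7,0,0,0,0,7,0,0,0,0]
Step 20: delete ymt at [8, 9, 10, 19] -> counters=[0,0,0,0,0,0,0,0,3,3,3,0,0,0,0,0,0,0,7,3,0,0,0,0,0,0,0,0,0,0,7,0,0,0,0,0,0,0,7,0,0,0,0,7,0,0,0,0]
Step 21: delete xwc at [18, 30, 38, 43] -> counters=[0,0,0,0,0,0,0,0,3,3,3,0,0,0,0,0,0,0,6,3,0,0,0,0,0,0,0,0,0,0,6,0,0,0,0,0,0,0,6,0,0,0,0,6,0,0,0,0]
Step 22: delete xwc at [18, 30, 38, 43] -> counters=[0,0,0,0,0,0,0,0,3,3,3,0,0,0,0,0,0,0,5,3,0,0,0,0,0,0,0,0,0,0,5,0,0,0,0,0,0,0,5,0,0,0,0,5,0,0,0,0]
Step 23: insert ymt at [8, 9, 10, 19] -> counters=[0,0,0,0,0,0,0,0,4,4,4,0,0,0,0,0,0,0,5,4,0,0,0,0,0,0,0,0,0,0,5,0,0,0,0,0,0,0,5,0,0,0,0,5,0,0,0,0]
Step 24: insert e at [4, 6, 14, 43] -> counters=[0,0,0,0,1,0,1,0,4,4,4,0,0,0,1,0,0,0,5,4,0,0,0,0,0,0,0,0,0,0,5,0,0,0,0,0,0,0,5,0,0,0,0,6,0,0,0,0]
Step 25: insert ymt at [8, 9, 10, 19] -> counters=[0,0,0,0,1,0,1,0,5,5,5,0,0,0,1,0,0,0,5,5,0,0,0,0,0,0,0,0,0,0,5,0,0,0,0,0,0,0,5,0,0,0,0,6,0,0,0,0]
Final counters=[0,0,0,0,1,0,1,0,5,5,5,0,0,0,1,0,0,0,5,5,0,0,0,0,0,0,0,0,0,0,5,0,0,0,0,0,0,0,5,0,0,0,0,6,0,0,0,0] -> counters[10]=5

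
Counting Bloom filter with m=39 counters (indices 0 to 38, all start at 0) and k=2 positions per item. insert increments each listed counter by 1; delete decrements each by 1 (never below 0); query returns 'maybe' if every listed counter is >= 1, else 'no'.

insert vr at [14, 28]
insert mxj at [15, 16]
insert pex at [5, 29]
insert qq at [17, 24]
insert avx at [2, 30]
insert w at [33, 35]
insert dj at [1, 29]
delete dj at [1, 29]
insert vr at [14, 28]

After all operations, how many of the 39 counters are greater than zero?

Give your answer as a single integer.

Step 1: insert vr at [14, 28] -> counters=[0,0,0,0,0,0,0,0,0,0,0,0,0,0,1,0,0,0,0,0,0,0,0,0,0,0,0,0,1,0,0,0,0,0,0,0,0,0,0]
Step 2: insert mxj at [15, 16] -> counters=[0,0,0,0,0,0,0,0,0,0,0,0,0,0,1,1,1,0,0,0,0,0,0,0,0,0,0,0,1,0,0,0,0,0,0,0,0,0,0]
Step 3: insert pex at [5, 29] -> counters=[0,0,0,0,0,1,0,0,0,0,0,0,0,0,1,1,1,0,0,0,0,0,0,0,0,0,0,0,1,1,0,0,0,0,0,0,0,0,0]
Step 4: insert qq at [17, 24] -> counters=[0,0,0,0,0,1,0,0,0,0,0,0,0,0,1,1,1,1,0,0,0,0,0,0,1,0,0,0,1,1,0,0,0,0,0,0,0,0,0]
Step 5: insert avx at [2, 30] -> counters=[0,0,1,0,0,1,0,0,0,0,0,0,0,0,1,1,1,1,0,0,0,0,0,0,1,0,0,0,1,1,1,0,0,0,0,0,0,0,0]
Step 6: insert w at [33, 35] -> counters=[0,0,1,0,0,1,0,0,0,0,0,0,0,0,1,1,1,1,0,0,0,0,0,0,1,0,0,0,1,1,1,0,0,1,0,1,0,0,0]
Step 7: insert dj at [1, 29] -> counters=[0,1,1,0,0,1,0,0,0,0,0,0,0,0,1,1,1,1,0,0,0,0,0,0,1,0,0,0,1,2,1,0,0,1,0,1,0,0,0]
Step 8: delete dj at [1, 29] -> counters=[0,0,1,0,0,1,0,0,0,0,0,0,0,0,1,1,1,1,0,0,0,0,0,0,1,0,0,0,1,1,1,0,0,1,0,1,0,0,0]
Step 9: insert vr at [14, 28] -> counters=[0,0,1,0,0,1,0,0,0,0,0,0,0,0,2,1,1,1,0,0,0,0,0,0,1,0,0,0,2,1,1,0,0,1,0,1,0,0,0]
Final counters=[0,0,1,0,0,1,0,0,0,0,0,0,0,0,2,1,1,1,0,0,0,0,0,0,1,0,0,0,2,1,1,0,0,1,0,1,0,0,0] -> 12 nonzero

Answer: 12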